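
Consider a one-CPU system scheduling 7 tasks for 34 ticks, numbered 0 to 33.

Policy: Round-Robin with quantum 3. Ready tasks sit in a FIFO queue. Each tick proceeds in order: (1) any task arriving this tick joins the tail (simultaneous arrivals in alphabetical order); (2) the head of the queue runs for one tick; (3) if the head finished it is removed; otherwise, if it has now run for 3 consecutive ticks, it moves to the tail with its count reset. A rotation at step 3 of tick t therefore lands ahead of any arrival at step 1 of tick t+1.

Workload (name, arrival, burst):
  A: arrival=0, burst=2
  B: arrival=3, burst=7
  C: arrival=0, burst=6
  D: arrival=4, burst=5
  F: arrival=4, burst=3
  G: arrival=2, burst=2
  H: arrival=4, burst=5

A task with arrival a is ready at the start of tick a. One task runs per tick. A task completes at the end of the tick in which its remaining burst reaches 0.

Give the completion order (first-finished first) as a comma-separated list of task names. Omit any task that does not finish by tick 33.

t=0: queue=[A,C] q_used=0 → run A
t=1: queue=[A,C] q_used=1 → run A
t=2: queue=[C,G] q_used=0 → run C
t=3: queue=[C,G,B] q_used=1 → run C
t=4: queue=[C,G,B,D,F,H] q_used=2 → run C
t=5: queue=[G,B,D,F,H,C] q_used=0 → run G
t=6: queue=[G,B,D,F,H,C] q_used=1 → run G
t=7: queue=[B,D,F,H,C] q_used=0 → run B
t=8: queue=[B,D,F,H,C] q_used=1 → run B
t=9: queue=[B,D,F,H,C] q_used=2 → run B
t=10: queue=[D,F,H,C,B] q_used=0 → run D
t=11: queue=[D,F,H,C,B] q_used=1 → run D
t=12: queue=[D,F,H,C,B] q_used=2 → run D
t=13: queue=[F,H,C,B,D] q_used=0 → run F
t=14: queue=[F,H,C,B,D] q_used=1 → run F
t=15: queue=[F,H,C,B,D] q_used=2 → run F
t=16: queue=[H,C,B,D] q_used=0 → run H
t=17: queue=[H,C,B,D] q_used=1 → run H
t=18: queue=[H,C,B,D] q_used=2 → run H
t=19: queue=[C,B,D,H] q_used=0 → run C
t=20: queue=[C,B,D,H] q_used=1 → run C
t=21: queue=[C,B,D,H] q_used=2 → run C
t=22: queue=[B,D,H] q_used=0 → run B
t=23: queue=[B,D,H] q_used=1 → run B
t=24: queue=[B,D,H] q_used=2 → run B
t=25: queue=[D,H,B] q_used=0 → run D
t=26: queue=[D,H,B] q_used=1 → run D
t=27: queue=[H,B] q_used=0 → run H
t=28: queue=[H,B] q_used=1 → run H
t=29: queue=[B] q_used=0 → run B
t=30: (idle)
t=31: (idle)
t=32: (idle)
t=33: (idle)

completion order = A, G, F, C, D, H, B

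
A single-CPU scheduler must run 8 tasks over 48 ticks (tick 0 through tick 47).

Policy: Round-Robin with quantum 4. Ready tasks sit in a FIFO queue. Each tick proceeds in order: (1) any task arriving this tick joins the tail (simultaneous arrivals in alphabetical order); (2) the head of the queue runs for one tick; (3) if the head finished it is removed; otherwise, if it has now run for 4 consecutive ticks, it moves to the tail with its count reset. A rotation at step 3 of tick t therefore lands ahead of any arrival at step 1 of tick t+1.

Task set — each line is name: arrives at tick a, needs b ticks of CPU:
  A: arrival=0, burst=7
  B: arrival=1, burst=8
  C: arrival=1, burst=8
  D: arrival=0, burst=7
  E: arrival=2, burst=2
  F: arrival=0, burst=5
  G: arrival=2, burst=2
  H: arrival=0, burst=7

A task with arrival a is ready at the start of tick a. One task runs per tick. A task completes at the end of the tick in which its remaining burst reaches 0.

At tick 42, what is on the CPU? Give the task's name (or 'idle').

t=0: queue=[A,D,F,H] q_used=0 → run A
t=1: queue=[A,D,F,H,B,C] q_used=1 → run A
t=2: queue=[A,D,F,H,B,C,E,G] q_used=2 → run A
t=3: queue=[A,D,F,H,B,C,E,G] q_used=3 → run A
t=4: queue=[D,F,H,B,C,E,G,A] q_used=0 → run D
t=5: queue=[D,F,H,B,C,E,G,A] q_used=1 → run D
t=6: queue=[D,F,H,B,C,E,G,A] q_used=2 → run D
t=7: queue=[D,F,H,B,C,E,G,A] q_used=3 → run D
t=8: queue=[F,H,B,C,E,G,A,D] q_used=0 → run F
t=9: queue=[F,H,B,C,E,G,A,D] q_used=1 → run F
t=10: queue=[F,H,B,C,E,G,A,D] q_used=2 → run F
t=11: queue=[F,H,B,C,E,G,A,D] q_used=3 → run F
t=12: queue=[H,B,C,E,G,A,D,F] q_used=0 → run H
t=13: queue=[H,B,C,E,G,A,D,F] q_used=1 → run H
t=14: queue=[H,B,C,E,G,A,D,F] q_used=2 → run H
t=15: queue=[H,B,C,E,G,A,D,F] q_used=3 → run H
t=16: queue=[B,C,E,G,A,D,F,H] q_used=0 → run B
t=17: queue=[B,C,E,G,A,D,F,H] q_used=1 → run B
t=18: queue=[B,C,E,G,A,D,F,H] q_used=2 → run B
t=19: queue=[B,C,E,G,A,D,F,H] q_used=3 → run B
t=20: queue=[C,E,G,A,D,F,H,B] q_used=0 → run C
t=21: queue=[C,E,G,A,D,F,H,B] q_used=1 → run C
t=22: queue=[C,E,G,A,D,F,H,B] q_used=2 → run C
t=23: queue=[C,E,G,A,D,F,H,B] q_used=3 → run C
t=24: queue=[E,G,A,D,F,H,B,C] q_used=0 → run E
t=25: queue=[E,G,A,D,F,H,B,C] q_used=1 → run E
t=26: queue=[G,A,D,F,H,B,C] q_used=0 → run G
t=27: queue=[G,A,D,F,H,B,C] q_used=1 → run G
t=28: queue=[A,D,F,H,B,C] q_used=0 → run A
t=29: queue=[A,D,F,H,B,C] q_used=1 → run A
t=30: queue=[A,D,F,H,B,C] q_used=2 → run A
t=31: queue=[D,F,H,B,C] q_used=0 → run D
t=32: queue=[D,F,H,B,C] q_used=1 → run D
t=33: queue=[D,F,H,B,C] q_used=2 → run D
t=34: queue=[F,H,B,C] q_used=0 → run F
t=35: queue=[H,B,C] q_used=0 → run H
t=36: queue=[H,B,C] q_used=1 → run H
t=37: queue=[H,B,C] q_used=2 → run H
t=38: queue=[B,C] q_used=0 → run B
t=39: queue=[B,C] q_used=1 → run B
t=40: queue=[B,C] q_used=2 → run B
t=41: queue=[B,C] q_used=3 → run B
t=42: queue=[C] q_used=0 → run C
t=43: queue=[C] q_used=1 → run C
t=44: queue=[C] q_used=2 → run C
t=45: queue=[C] q_used=3 → run C
t=46: (idle)
t=47: (idle)

running at tick 42 = C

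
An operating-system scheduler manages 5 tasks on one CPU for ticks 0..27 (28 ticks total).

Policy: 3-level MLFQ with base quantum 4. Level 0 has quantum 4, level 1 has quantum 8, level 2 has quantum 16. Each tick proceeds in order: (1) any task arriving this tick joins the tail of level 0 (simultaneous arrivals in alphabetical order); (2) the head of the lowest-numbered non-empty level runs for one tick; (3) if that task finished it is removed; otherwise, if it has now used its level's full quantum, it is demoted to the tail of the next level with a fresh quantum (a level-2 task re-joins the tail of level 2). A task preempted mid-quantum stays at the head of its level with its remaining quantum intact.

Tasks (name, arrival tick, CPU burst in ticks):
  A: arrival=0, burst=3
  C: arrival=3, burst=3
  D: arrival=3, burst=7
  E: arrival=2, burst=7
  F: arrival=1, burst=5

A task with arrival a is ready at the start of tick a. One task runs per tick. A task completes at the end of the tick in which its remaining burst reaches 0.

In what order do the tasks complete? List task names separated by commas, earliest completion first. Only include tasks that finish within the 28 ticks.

completion order = A, C, F, E, D

t=0: L0/L1/L2 = A/-/- → run A
t=1: L0/L1/L2 = AF/-/- → run A
t=2: L0/L1/L2 = AFE/-/- → run A
t=3: L0/L1/L2 = FECD/-/- → run F
t=4: L0/L1/L2 = FECD/-/- → run F
t=5: L0/L1/L2 = FECD/-/- → run F
t=6: L0/L1/L2 = FECD/-/- → run F
t=7: L0/L1/L2 = ECD/F/- → run E
t=8: L0/L1/L2 = ECD/F/- → run E
t=9: L0/L1/L2 = ECD/F/- → run E
t=10: L0/L1/L2 = ECD/F/- → run E
t=11: L0/L1/L2 = CD/FE/- → run C
t=12: L0/L1/L2 = CD/FE/- → run C
t=13: L0/L1/L2 = CD/FE/- → run C
t=14: L0/L1/L2 = D/FE/- → run D
t=15: L0/L1/L2 = D/FE/- → run D
t=16: L0/L1/L2 = D/FE/- → run D
t=17: L0/L1/L2 = D/FE/- → run D
t=18: L0/L1/L2 = -/FED/- → run F
t=19: L0/L1/L2 = -/ED/- → run E
t=20: L0/L1/L2 = -/ED/- → run E
t=21: L0/L1/L2 = -/ED/- → run E
t=22: L0/L1/L2 = -/D/- → run D
t=23: L0/L1/L2 = -/D/- → run D
t=24: L0/L1/L2 = -/D/- → run D
t=25: (idle)
t=26: (idle)
t=27: (idle)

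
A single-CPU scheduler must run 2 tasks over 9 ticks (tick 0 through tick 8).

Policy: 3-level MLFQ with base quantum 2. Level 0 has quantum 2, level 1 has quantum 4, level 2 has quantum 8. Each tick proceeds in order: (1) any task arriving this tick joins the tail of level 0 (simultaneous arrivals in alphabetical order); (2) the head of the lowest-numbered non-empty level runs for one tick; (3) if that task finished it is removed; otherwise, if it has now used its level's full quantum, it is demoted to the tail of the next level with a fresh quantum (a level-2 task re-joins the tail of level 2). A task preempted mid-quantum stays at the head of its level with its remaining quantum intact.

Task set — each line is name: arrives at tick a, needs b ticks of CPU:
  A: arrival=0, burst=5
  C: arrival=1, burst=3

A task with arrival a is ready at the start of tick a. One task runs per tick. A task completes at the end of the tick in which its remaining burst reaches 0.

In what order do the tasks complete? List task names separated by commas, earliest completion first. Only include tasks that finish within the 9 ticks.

completion order = A, C

t=0: L0/L1/L2 = A/-/- → run A
t=1: L0/L1/L2 = AC/-/- → run A
t=2: L0/L1/L2 = C/A/- → run C
t=3: L0/L1/L2 = C/A/- → run C
t=4: L0/L1/L2 = -/AC/- → run A
t=5: L0/L1/L2 = -/AC/- → run A
t=6: L0/L1/L2 = -/AC/- → run A
t=7: L0/L1/L2 = -/C/- → run C
t=8: (idle)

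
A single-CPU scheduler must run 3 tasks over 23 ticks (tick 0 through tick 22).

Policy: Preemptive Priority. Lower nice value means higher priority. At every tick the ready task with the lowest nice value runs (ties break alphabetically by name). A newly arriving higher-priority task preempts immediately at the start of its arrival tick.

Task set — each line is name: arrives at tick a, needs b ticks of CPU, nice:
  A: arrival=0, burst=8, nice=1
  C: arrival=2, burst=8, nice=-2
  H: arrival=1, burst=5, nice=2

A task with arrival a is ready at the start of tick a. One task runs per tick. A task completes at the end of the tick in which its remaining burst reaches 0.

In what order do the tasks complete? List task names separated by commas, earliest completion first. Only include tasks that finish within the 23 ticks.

t=0: ready={A} → run A
t=1: ready={A,H} → run A
t=2: ready={A,C,H} → run C
t=3: ready={A,C,H} → run C
t=4: ready={A,C,H} → run C
t=5: ready={A,C,H} → run C
t=6: ready={A,C,H} → run C
t=7: ready={A,C,H} → run C
t=8: ready={A,C,H} → run C
t=9: ready={A,C,H} → run C
t=10: ready={A,H} → run A
t=11: ready={A,H} → run A
t=12: ready={A,H} → run A
t=13: ready={A,H} → run A
t=14: ready={A,H} → run A
t=15: ready={A,H} → run A
t=16: ready={H} → run H
t=17: ready={H} → run H
t=18: ready={H} → run H
t=19: ready={H} → run H
t=20: ready={H} → run H
t=21: (idle)
t=22: (idle)

completion order = C, A, H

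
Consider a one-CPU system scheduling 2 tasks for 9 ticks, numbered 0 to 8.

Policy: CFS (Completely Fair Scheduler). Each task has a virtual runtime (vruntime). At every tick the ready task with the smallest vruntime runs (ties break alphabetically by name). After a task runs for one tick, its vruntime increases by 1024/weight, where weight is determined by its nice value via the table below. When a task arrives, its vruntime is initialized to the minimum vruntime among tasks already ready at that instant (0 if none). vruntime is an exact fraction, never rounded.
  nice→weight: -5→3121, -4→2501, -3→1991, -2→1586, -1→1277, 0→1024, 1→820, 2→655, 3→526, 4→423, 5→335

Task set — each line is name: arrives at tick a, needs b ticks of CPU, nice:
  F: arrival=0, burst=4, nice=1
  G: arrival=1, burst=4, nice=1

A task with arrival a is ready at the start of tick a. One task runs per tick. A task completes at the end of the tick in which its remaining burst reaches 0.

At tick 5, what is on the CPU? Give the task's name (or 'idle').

running at tick 5 = F

t=0: vr[F=0] → run F
t=1: vr[F=256/205 G=256/205] → run F
t=2: vr[F=512/205 G=256/205] → run G
t=3: vr[F=512/205 G=512/205] → run F
t=4: vr[F=768/205 G=512/205] → run G
t=5: vr[F=768/205 G=768/205] → run F
t=6: vr[G=768/205] → run G
t=7: vr[G=1024/205] → run G
t=8: (idle)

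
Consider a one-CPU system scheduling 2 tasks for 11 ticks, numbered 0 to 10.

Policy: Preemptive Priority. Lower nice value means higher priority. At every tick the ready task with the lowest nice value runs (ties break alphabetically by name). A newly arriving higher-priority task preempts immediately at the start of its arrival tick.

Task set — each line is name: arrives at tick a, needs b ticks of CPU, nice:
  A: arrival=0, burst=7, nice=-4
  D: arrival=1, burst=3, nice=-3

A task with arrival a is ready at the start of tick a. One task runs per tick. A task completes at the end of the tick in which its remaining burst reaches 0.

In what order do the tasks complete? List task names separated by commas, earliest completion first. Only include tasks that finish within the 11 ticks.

t=0: ready={A} → run A
t=1: ready={A,D} → run A
t=2: ready={A,D} → run A
t=3: ready={A,D} → run A
t=4: ready={A,D} → run A
t=5: ready={A,D} → run A
t=6: ready={A,D} → run A
t=7: ready={D} → run D
t=8: ready={D} → run D
t=9: ready={D} → run D
t=10: (idle)

completion order = A, D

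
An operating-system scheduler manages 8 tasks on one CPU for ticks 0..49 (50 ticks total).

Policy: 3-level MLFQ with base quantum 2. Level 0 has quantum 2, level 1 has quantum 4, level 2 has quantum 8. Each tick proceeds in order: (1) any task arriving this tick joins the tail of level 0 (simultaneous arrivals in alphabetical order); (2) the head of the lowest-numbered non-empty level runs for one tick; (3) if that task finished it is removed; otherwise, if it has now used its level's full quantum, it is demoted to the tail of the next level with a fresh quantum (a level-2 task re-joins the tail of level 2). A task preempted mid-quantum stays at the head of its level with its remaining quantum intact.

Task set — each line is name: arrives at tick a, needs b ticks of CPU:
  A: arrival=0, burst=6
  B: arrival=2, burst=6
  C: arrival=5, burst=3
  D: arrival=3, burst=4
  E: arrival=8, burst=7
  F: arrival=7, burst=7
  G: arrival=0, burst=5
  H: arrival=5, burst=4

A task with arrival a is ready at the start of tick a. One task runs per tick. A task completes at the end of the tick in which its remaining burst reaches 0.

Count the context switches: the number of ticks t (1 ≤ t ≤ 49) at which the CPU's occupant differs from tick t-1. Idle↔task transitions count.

context switches = 18

t=0: L0/L1/L2 = AG/-/- → run A
t=1: L0/L1/L2 = AG/-/- → run A
t=2: L0/L1/L2 = GB/A/- → run G
t=3: L0/L1/L2 = GBD/A/- → run G
t=4: L0/L1/L2 = BD/AG/- → run B
t=5: L0/L1/L2 = BDCH/AG/- → run B
t=6: L0/L1/L2 = DCH/AGB/- → run D
t=7: L0/L1/L2 = DCHF/AGB/- → run D
t=8: L0/L1/L2 = CHFE/AGBD/- → run C
t=9: L0/L1/L2 = CHFE/AGBD/- → run C
t=10: L0/L1/L2 = HFE/AGBDC/- → run H
t=11: L0/L1/L2 = HFE/AGBDC/- → run H
t=12: L0/L1/L2 = FE/AGBDCH/- → run F
t=13: L0/L1/L2 = FE/AGBDCH/- → run F
t=14: L0/L1/L2 = E/AGBDCHF/- → run E
t=15: L0/L1/L2 = E/AGBDCHF/- → run E
t=16: L0/L1/L2 = -/AGBDCHFE/- → run A
t=17: L0/L1/L2 = -/AGBDCHFE/- → run A
t=18: L0/L1/L2 = -/AGBDCHFE/- → run A
t=19: L0/L1/L2 = -/AGBDCHFE/- → run A
t=20: L0/L1/L2 = -/GBDCHFE/- → run G
t=21: L0/L1/L2 = -/GBDCHFE/- → run G
t=22: L0/L1/L2 = -/GBDCHFE/- → run G
t=23: L0/L1/L2 = -/BDCHFE/- → run B
t=24: L0/L1/L2 = -/BDCHFE/- → run B
t=25: L0/L1/L2 = -/BDCHFE/- → run B
t=26: L0/L1/L2 = -/BDCHFE/- → run B
t=27: L0/L1/L2 = -/DCHFE/- → run D
t=28: L0/L1/L2 = -/DCHFE/- → run D
t=29: L0/L1/L2 = -/CHFE/- → run C
t=30: L0/L1/L2 = -/HFE/- → run H
t=31: L0/L1/L2 = -/HFE/- → run H
t=32: L0/L1/L2 = -/FE/- → run F
t=33: L0/L1/L2 = -/FE/- → run F
t=34: L0/L1/L2 = -/FE/- → run F
t=35: L0/L1/L2 = -/FE/- → run F
t=36: L0/L1/L2 = -/E/F → run E
t=37: L0/L1/L2 = -/E/F → run E
t=38: L0/L1/L2 = -/E/F → run E
t=39: L0/L1/L2 = -/E/F → run E
t=40: L0/L1/L2 = -/-/FE → run F
t=41: L0/L1/L2 = -/-/E → run E
t=42: (idle)
t=43: (idle)
t=44: (idle)
t=45: (idle)
t=46: (idle)
t=47: (idle)
t=48: (idle)
t=49: (idle)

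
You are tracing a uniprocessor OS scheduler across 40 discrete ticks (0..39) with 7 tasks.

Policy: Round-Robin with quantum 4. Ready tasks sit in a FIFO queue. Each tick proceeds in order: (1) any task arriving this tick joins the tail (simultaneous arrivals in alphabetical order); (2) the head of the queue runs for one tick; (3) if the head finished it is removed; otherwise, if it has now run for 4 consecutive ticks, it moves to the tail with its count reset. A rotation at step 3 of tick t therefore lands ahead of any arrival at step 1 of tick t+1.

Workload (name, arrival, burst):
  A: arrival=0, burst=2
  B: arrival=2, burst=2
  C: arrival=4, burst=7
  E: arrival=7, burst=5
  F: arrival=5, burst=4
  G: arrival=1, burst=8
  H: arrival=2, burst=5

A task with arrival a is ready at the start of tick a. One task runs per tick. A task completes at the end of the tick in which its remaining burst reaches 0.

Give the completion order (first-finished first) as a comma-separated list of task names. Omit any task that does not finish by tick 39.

t=0: queue=[A] q_used=0 → run A
t=1: queue=[A,G] q_used=1 → run A
t=2: queue=[G,B,H] q_used=0 → run G
t=3: queue=[G,B,H] q_used=1 → run G
t=4: queue=[G,B,H,C] q_used=2 → run G
t=5: queue=[G,B,H,C,F] q_used=3 → run G
t=6: queue=[B,H,C,F,G] q_used=0 → run B
t=7: queue=[B,H,C,F,G,E] q_used=1 → run B
t=8: queue=[H,C,F,G,E] q_used=0 → run H
t=9: queue=[H,C,F,G,E] q_used=1 → run H
t=10: queue=[H,C,F,G,E] q_used=2 → run H
t=11: queue=[H,C,F,G,E] q_used=3 → run H
t=12: queue=[C,F,G,E,H] q_used=0 → run C
t=13: queue=[C,F,G,E,H] q_used=1 → run C
t=14: queue=[C,F,G,E,H] q_used=2 → run C
t=15: queue=[C,F,G,E,H] q_used=3 → run C
t=16: queue=[F,G,E,H,C] q_used=0 → run F
t=17: queue=[F,G,E,H,C] q_used=1 → run F
t=18: queue=[F,G,E,H,C] q_used=2 → run F
t=19: queue=[F,G,E,H,C] q_used=3 → run F
t=20: queue=[G,E,H,C] q_used=0 → run G
t=21: queue=[G,E,H,C] q_used=1 → run G
t=22: queue=[G,E,H,C] q_used=2 → run G
t=23: queue=[G,E,H,C] q_used=3 → run G
t=24: queue=[E,H,C] q_used=0 → run E
t=25: queue=[E,H,C] q_used=1 → run E
t=26: queue=[E,H,C] q_used=2 → run E
t=27: queue=[E,H,C] q_used=3 → run E
t=28: queue=[H,C,E] q_used=0 → run H
t=29: queue=[C,E] q_used=0 → run C
t=30: queue=[C,E] q_used=1 → run C
t=31: queue=[C,E] q_used=2 → run C
t=32: queue=[E] q_used=0 → run E
t=33: (idle)
t=34: (idle)
t=35: (idle)
t=36: (idle)
t=37: (idle)
t=38: (idle)
t=39: (idle)

completion order = A, B, F, G, H, C, E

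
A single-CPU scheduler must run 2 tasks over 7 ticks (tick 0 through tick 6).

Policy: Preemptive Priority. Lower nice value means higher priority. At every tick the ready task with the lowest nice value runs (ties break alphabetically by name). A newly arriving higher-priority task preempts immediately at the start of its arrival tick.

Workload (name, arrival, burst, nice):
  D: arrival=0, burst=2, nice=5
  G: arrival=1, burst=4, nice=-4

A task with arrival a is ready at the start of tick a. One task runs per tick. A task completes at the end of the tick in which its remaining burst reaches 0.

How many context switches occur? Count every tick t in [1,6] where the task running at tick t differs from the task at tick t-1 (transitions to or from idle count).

context switches = 3

t=0: ready={D} → run D
t=1: ready={D,G} → run G
t=2: ready={D,G} → run G
t=3: ready={D,G} → run G
t=4: ready={D,G} → run G
t=5: ready={D} → run D
t=6: (idle)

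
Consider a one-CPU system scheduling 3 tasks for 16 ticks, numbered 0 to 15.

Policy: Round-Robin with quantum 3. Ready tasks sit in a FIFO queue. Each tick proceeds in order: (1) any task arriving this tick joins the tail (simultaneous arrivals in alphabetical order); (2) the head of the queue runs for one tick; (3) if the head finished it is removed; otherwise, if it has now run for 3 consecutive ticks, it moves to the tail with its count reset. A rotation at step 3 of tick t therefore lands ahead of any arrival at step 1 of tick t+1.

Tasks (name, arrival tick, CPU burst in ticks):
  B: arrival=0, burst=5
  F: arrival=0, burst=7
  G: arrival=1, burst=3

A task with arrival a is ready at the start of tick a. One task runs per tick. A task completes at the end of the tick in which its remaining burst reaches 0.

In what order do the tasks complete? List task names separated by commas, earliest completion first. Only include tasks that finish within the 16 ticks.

t=0: queue=[B,F] q_used=0 → run B
t=1: queue=[B,F,G] q_used=1 → run B
t=2: queue=[B,F,G] q_used=2 → run B
t=3: queue=[F,G,B] q_used=0 → run F
t=4: queue=[F,G,B] q_used=1 → run F
t=5: queue=[F,G,B] q_used=2 → run F
t=6: queue=[G,B,F] q_used=0 → run G
t=7: queue=[G,B,F] q_used=1 → run G
t=8: queue=[G,B,F] q_used=2 → run G
t=9: queue=[B,F] q_used=0 → run B
t=10: queue=[B,F] q_used=1 → run B
t=11: queue=[F] q_used=0 → run F
t=12: queue=[F] q_used=1 → run F
t=13: queue=[F] q_used=2 → run F
t=14: queue=[F] q_used=0 → run F
t=15: (idle)

completion order = G, B, F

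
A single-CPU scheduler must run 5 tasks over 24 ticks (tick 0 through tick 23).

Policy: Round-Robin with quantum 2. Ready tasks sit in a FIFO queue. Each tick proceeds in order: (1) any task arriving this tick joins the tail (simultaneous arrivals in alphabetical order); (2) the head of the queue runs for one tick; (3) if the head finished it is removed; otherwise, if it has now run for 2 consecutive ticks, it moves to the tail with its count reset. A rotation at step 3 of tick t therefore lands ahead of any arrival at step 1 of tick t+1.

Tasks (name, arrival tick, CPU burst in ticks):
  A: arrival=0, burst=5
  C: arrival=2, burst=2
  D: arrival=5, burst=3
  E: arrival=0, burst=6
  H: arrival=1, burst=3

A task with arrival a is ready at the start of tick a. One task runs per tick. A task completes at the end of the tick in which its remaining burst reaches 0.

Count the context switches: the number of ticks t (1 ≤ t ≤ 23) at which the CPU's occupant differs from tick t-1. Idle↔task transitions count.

t=0: queue=[A,E] q_used=0 → run A
t=1: queue=[A,E,H] q_used=1 → run A
t=2: queue=[E,H,A,C] q_used=0 → run E
t=3: queue=[E,H,A,C] q_used=1 → run E
t=4: queue=[H,A,C,E] q_used=0 → run H
t=5: queue=[H,A,C,E,D] q_used=1 → run H
t=6: queue=[A,C,E,D,H] q_used=0 → run A
t=7: queue=[A,C,E,D,H] q_used=1 → run A
t=8: queue=[C,E,D,H,A] q_used=0 → run C
t=9: queue=[C,E,D,H,A] q_used=1 → run C
t=10: queue=[E,D,H,A] q_used=0 → run E
t=11: queue=[E,D,H,A] q_used=1 → run E
t=12: queue=[D,H,A,E] q_used=0 → run D
t=13: queue=[D,H,A,E] q_used=1 → run D
t=14: queue=[H,A,E,D] q_used=0 → run H
t=15: queue=[A,E,D] q_used=0 → run A
t=16: queue=[E,D] q_used=0 → run E
t=17: queue=[E,D] q_used=1 → run E
t=18: queue=[D] q_used=0 → run D
t=19: (idle)
t=20: (idle)
t=21: (idle)
t=22: (idle)
t=23: (idle)

context switches = 11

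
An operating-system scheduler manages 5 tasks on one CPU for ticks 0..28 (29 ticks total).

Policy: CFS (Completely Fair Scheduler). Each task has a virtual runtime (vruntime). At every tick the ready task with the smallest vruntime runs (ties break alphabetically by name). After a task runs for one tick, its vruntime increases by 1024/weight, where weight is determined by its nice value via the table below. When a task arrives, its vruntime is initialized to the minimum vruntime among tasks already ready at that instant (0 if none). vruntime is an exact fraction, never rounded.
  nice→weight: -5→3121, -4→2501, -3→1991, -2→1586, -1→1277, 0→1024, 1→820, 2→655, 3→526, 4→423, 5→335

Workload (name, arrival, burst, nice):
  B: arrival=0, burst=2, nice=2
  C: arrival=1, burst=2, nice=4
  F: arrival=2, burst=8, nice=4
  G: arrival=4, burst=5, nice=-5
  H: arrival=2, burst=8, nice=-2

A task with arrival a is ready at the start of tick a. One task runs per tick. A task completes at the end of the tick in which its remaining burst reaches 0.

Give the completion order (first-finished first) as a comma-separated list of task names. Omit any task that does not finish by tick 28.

completion order = B, G, C, H, F

t=0: vr[B=0] → run B
t=1: vr[B=1024/655 C=1024/655] → run B
t=2: vr[C=1024/655 F=1024/655 H=1024/655] → run C
t=3: vr[C=1103872/277065 F=1024/655 H=1024/655] → run F
t=4: vr[C=1103872/277065 F=1103872/277065 G=1024/655 H=1024/655] → run G
t=5: vr[C=1103872/277065 F=1103872/277065 G=3866624/2044255 H=1024/655] → run H
t=6: vr[C=1103872/277065 F=1103872/277065 G=3866624/2044255 H=1147392/519415] → run G
t=7: vr[C=1103872/277065 F=1103872/277065 G=4537344/2044255 H=1147392/519415] → run H
t=8: vr[C=1103872/277065 F=1103872/277065 G=4537344/2044255 H=1482752/519415] → run G
t=9: vr[C=1103872/277065 F=1103872/277065 G=5208064/2044255 H=1482752/519415] → run G
t=10: vr[C=1103872/277065 F=1103872/277065 G=5878784/2044255 H=1482752/519415] → run H
t=11: vr[C=1103872/277065 F=1103872/277065 G=5878784/2044255 H=1818112/519415] → run G
t=12: vr[C=1103872/277065 F=1103872/277065 H=1818112/519415] → run H
t=13: vr[C=1103872/277065 F=1103872/277065 H=2153472/519415] → run C
t=14: vr[F=1103872/277065 H=2153472/519415] → run F
t=15: vr[F=1774592/277065 H=2153472/519415] → run H
t=16: vr[F=1774592/277065 H=2488832/519415] → run H
t=17: vr[F=1774592/277065 H=2824192/519415] → run H
t=18: vr[F=1774592/277065 H=3159552/519415] → run H
t=19: vr[F=1774592/277065] → run F
t=20: vr[F=815104/92355] → run F
t=21: vr[F=3116032/277065] → run F
t=22: vr[F=3786752/277065] → run F
t=23: vr[F=1485824/92355] → run F
t=24: vr[F=5128192/277065] → run F
t=25: (idle)
t=26: (idle)
t=27: (idle)
t=28: (idle)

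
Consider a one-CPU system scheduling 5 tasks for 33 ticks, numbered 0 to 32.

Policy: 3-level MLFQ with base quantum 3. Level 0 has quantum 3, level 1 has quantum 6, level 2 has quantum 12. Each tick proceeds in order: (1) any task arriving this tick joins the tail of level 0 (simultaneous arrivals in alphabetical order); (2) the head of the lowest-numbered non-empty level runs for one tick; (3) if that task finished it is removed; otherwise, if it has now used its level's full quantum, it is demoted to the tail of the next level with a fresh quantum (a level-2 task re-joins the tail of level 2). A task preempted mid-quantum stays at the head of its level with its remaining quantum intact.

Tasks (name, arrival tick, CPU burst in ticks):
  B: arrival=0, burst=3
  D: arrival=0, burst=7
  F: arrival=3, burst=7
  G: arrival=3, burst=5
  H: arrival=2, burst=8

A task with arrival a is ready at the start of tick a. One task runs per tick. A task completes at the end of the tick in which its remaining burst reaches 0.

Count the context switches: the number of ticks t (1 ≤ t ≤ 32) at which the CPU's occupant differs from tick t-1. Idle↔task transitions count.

context switches = 9

t=0: L0/L1/L2 = BD/-/- → run B
t=1: L0/L1/L2 = BD/-/- → run B
t=2: L0/L1/L2 = BDH/-/- → run B
t=3: L0/L1/L2 = DHFG/-/- → run D
t=4: L0/L1/L2 = DHFG/-/- → run D
t=5: L0/L1/L2 = DHFG/-/- → run D
t=6: L0/L1/L2 = HFG/D/- → run H
t=7: L0/L1/L2 = HFG/D/- → run H
t=8: L0/L1/L2 = HFG/D/- → run H
t=9: L0/L1/L2 = FG/DH/- → run F
t=10: L0/L1/L2 = FG/DH/- → run F
t=11: L0/L1/L2 = FG/DH/- → run F
t=12: L0/L1/L2 = G/DHF/- → run G
t=13: L0/L1/L2 = G/DHF/- → run G
t=14: L0/L1/L2 = G/DHF/- → run G
t=15: L0/L1/L2 = -/DHFG/- → run D
t=16: L0/L1/L2 = -/DHFG/- → run D
t=17: L0/L1/L2 = -/DHFG/- → run D
t=18: L0/L1/L2 = -/DHFG/- → run D
t=19: L0/L1/L2 = -/HFG/- → run H
t=20: L0/L1/L2 = -/HFG/- → run H
t=21: L0/L1/L2 = -/HFG/- → run H
t=22: L0/L1/L2 = -/HFG/- → run H
t=23: L0/L1/L2 = -/HFG/- → run H
t=24: L0/L1/L2 = -/FG/- → run F
t=25: L0/L1/L2 = -/FG/- → run F
t=26: L0/L1/L2 = -/FG/- → run F
t=27: L0/L1/L2 = -/FG/- → run F
t=28: L0/L1/L2 = -/G/- → run G
t=29: L0/L1/L2 = -/G/- → run G
t=30: (idle)
t=31: (idle)
t=32: (idle)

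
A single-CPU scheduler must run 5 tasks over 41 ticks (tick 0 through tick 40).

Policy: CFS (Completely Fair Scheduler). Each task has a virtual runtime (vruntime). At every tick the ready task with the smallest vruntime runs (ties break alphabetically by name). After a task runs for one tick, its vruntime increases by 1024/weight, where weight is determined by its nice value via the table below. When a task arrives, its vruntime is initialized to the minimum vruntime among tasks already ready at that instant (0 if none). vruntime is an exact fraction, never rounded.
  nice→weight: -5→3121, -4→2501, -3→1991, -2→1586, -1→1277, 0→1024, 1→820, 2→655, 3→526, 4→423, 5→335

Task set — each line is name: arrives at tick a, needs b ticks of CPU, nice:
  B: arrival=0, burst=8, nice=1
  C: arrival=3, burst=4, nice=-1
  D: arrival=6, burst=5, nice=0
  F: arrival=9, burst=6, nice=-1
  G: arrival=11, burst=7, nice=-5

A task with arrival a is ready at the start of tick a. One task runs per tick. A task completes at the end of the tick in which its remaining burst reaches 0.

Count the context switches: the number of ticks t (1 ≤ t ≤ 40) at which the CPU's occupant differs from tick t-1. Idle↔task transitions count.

t=0: vr[B=0] → run B
t=1: vr[B=256/205] → run B
t=2: vr[B=512/205] → run B
t=3: vr[B=768/205 C=768/205] → run B
t=4: vr[B=1024/205 C=768/205] → run C
t=5: vr[B=1024/205 C=1190656/261785] → run C
t=6: vr[B=1024/205 C=1400576/261785 D=1024/205] → run B
t=7: vr[B=256/41 C=1400576/261785 D=1024/205] → run D
t=8: vr[B=256/41 C=1400576/261785 D=1229/205] → run C
t=9: vr[B=256/41 C=1610496/261785 D=1229/205 F=1229/205] → run D
t=10: vr[B=256/41 C=1610496/261785 D=1434/205 F=1229/205] → run F
t=11: vr[B=256/41 C=1610496/261785 D=1434/205 F=1779353/261785 G=1610496/261785] → run C
t=12: vr[B=256/41 D=1434/205 F=1779353/261785 G=1610496/261785] → run G
t=13: vr[B=256/41 D=1434/205 F=1779353/261785 G=5294425856/817030985] → run B
t=14: vr[B=1536/205 D=1434/205 F=1779353/261785 G=5294425856/817030985] → run G
t=15: vr[B=1536/205 D=1434/205 F=1779353/261785 G=5562493696/817030985] → run F
t=16: vr[B=1536/205 D=1434/205 F=1989273/261785 G=5562493696/817030985] → run G
t=17: vr[B=1536/205 D=1434/205 F=1989273/261785 G=5830561536/817030985] → run D
t=18: vr[B=1536/205 D=1639/205 F=1989273/261785 G=5830561536/817030985] → run G
t=19: vr[B=1536/205 D=1639/205 F=1989273/261785 G=6098629376/817030985] → run G
t=20: vr[B=1536/205 D=1639/205 F=1989273/261785 G=6366697216/817030985] → run B
t=21: vr[B=1792/205 D=1639/205 F=1989273/261785 G=6366697216/817030985] → run F
t=22: vr[B=1792/205 D=1639/205 F=2199193/261785 G=6366697216/817030985] → run G
t=23: vr[B=1792/205 D=1639/205 F=2199193/261785 G=6634765056/817030985] → run D
t=24: vr[B=1792/205 D=1844/205 F=2199193/261785 G=6634765056/817030985] → run G
t=25: vr[B=1792/205 D=1844/205 F=2199193/261785] → run F
t=26: vr[B=1792/205 D=1844/205 F=2409113/261785] → run B
t=27: vr[D=1844/205 F=2409113/261785] → run D
t=28: vr[F=2409113/261785] → run F
t=29: vr[F=2619033/261785] → run F
t=30: (idle)
t=31: (idle)
t=32: (idle)
t=33: (idle)
t=34: (idle)
t=35: (idle)
t=36: (idle)
t=37: (idle)
t=38: (idle)
t=39: (idle)
t=40: (idle)

context switches = 24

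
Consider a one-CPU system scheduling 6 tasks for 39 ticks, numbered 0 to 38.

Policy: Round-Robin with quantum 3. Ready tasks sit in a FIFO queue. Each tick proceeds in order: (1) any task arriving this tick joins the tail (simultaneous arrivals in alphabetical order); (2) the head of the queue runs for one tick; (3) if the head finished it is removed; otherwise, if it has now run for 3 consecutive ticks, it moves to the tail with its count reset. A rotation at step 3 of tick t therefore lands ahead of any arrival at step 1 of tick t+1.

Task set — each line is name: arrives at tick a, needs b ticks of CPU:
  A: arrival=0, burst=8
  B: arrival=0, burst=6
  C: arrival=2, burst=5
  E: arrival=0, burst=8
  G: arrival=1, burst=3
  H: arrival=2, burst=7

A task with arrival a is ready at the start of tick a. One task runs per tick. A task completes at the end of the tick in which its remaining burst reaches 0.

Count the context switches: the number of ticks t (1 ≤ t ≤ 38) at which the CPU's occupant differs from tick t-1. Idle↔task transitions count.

t=0: queue=[A,B,E] q_used=0 → run A
t=1: queue=[A,B,E,G] q_used=1 → run A
t=2: queue=[A,B,E,G,C,H] q_used=2 → run A
t=3: queue=[B,E,G,C,H,A] q_used=0 → run B
t=4: queue=[B,E,G,C,H,A] q_used=1 → run B
t=5: queue=[B,E,G,C,H,A] q_used=2 → run B
t=6: queue=[E,G,C,H,A,B] q_used=0 → run E
t=7: queue=[E,G,C,H,A,B] q_used=1 → run E
t=8: queue=[E,G,C,H,A,B] q_used=2 → run E
t=9: queue=[G,C,H,A,B,E] q_used=0 → run G
t=10: queue=[G,C,H,A,B,E] q_used=1 → run G
t=11: queue=[G,C,H,A,B,E] q_used=2 → run G
t=12: queue=[C,H,A,B,E] q_used=0 → run C
t=13: queue=[C,H,A,B,E] q_used=1 → run C
t=14: queue=[C,H,A,B,E] q_used=2 → run C
t=15: queue=[H,A,B,E,C] q_used=0 → run H
t=16: queue=[H,A,B,E,C] q_used=1 → run H
t=17: queue=[H,A,B,E,C] q_used=2 → run H
t=18: queue=[A,B,E,C,H] q_used=0 → run A
t=19: queue=[A,B,E,C,H] q_used=1 → run A
t=20: queue=[A,B,E,C,H] q_used=2 → run A
t=21: queue=[B,E,C,H,A] q_used=0 → run B
t=22: queue=[B,E,C,H,A] q_used=1 → run B
t=23: queue=[B,E,C,H,A] q_used=2 → run B
t=24: queue=[E,C,H,A] q_used=0 → run E
t=25: queue=[E,C,H,A] q_used=1 → run E
t=26: queue=[E,C,H,A] q_used=2 → run E
t=27: queue=[C,H,A,E] q_used=0 → run C
t=28: queue=[C,H,A,E] q_used=1 → run C
t=29: queue=[H,A,E] q_used=0 → run H
t=30: queue=[H,A,E] q_used=1 → run H
t=31: queue=[H,A,E] q_used=2 → run H
t=32: queue=[A,E,H] q_used=0 → run A
t=33: queue=[A,E,H] q_used=1 → run A
t=34: queue=[E,H] q_used=0 → run E
t=35: queue=[E,H] q_used=1 → run E
t=36: queue=[H] q_used=0 → run H
t=37: (idle)
t=38: (idle)

context switches = 14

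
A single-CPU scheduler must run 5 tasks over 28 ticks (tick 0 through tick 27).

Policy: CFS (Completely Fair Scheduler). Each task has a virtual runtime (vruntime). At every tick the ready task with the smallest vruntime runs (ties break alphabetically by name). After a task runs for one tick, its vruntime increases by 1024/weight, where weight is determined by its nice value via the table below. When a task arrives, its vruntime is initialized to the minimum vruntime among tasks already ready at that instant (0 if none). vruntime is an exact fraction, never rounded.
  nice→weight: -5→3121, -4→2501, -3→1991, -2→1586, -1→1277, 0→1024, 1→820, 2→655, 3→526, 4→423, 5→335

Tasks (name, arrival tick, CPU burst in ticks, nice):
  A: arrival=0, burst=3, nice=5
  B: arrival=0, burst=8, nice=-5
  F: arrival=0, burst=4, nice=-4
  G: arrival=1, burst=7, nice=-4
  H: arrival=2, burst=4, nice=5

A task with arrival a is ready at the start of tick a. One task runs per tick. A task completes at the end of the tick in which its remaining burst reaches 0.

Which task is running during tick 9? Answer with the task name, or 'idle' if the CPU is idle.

running at tick 9 = F

t=0: vr[A=0 B=0 F=0] → run A
t=1: vr[A=1024/335 B=0 F=0 G=0] → run B
t=2: vr[A=1024/335 B=1024/3121 F=0 G=0 H=0] → run F
t=3: vr[A=1024/335 B=1024/3121 F=1024/2501 G=0 H=0] → run G
t=4: vr[A=1024/335 B=1024/3121 F=1024/2501 G=1024/2501 H=0] → run H
t=5: vr[A=1024/335 B=1024/3121 F=1024/2501 G=1024/2501 H=1024/335] → run B
t=6: vr[A=1024/335 B=2048/3121 F=1024/2501 G=1024/2501 H=1024/335] → run F
t=7: vr[A=1024/335 B=2048/3121 F=2048/2501 G=1024/2501 H=1024/335] → run G
t=8: vr[A=1024/335 B=2048/3121 F=2048/2501 G=2048/2501 H=1024/335] → run B
t=9: vr[A=1024/335 B=3072/3121 F=2048/2501 G=2048/2501 H=1024/335] → run F
t=10: vr[A=1024/335 B=3072/3121 F=3072/2501 G=2048/2501 H=1024/335] → run G
t=11: vr[A=1024/335 B=3072/3121 F=3072/2501 G=3072/2501 H=1024/335] → run B
t=12: vr[A=1024/335 B=4096/3121 F=3072/2501 G=3072/2501 H=1024/335] → run F
t=13: vr[A=1024/335 B=4096/3121 G=3072/2501 H=1024/335] → run G
t=14: vr[A=1024/335 B=4096/3121 G=4096/2501 H=1024/335] → run B
t=15: vr[A=1024/335 B=5120/3121 G=4096/2501 H=1024/335] → run G
t=16: vr[A=1024/335 B=5120/3121 G=5120/2501 H=1024/335] → run B
t=17: vr[A=1024/335 B=6144/3121 G=5120/2501 H=1024/335] → run B
t=18: vr[A=1024/335 B=7168/3121 G=5120/2501 H=1024/335] → run G
t=19: vr[A=1024/335 B=7168/3121 G=6144/2501 H=1024/335] → run B
t=20: vr[A=1024/335 G=6144/2501 H=1024/335] → run G
t=21: vr[A=1024/335 H=1024/335] → run A
t=22: vr[A=2048/335 H=1024/335] → run H
t=23: vr[A=2048/335 H=2048/335] → run A
t=24: vr[H=2048/335] → run H
t=25: vr[H=3072/335] → run H
t=26: (idle)
t=27: (idle)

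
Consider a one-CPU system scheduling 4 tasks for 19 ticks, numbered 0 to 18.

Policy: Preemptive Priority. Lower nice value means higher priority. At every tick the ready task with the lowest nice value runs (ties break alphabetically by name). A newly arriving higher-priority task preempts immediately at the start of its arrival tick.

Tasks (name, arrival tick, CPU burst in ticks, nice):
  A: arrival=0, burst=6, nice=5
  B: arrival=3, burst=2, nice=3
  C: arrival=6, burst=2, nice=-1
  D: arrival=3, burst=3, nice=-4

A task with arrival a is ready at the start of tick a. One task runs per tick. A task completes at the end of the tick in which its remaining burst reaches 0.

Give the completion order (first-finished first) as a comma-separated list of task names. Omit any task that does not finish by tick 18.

completion order = D, C, B, A

t=0: ready={A} → run A
t=1: ready={A} → run A
t=2: ready={A} → run A
t=3: ready={A,B,D} → run D
t=4: ready={A,B,D} → run D
t=5: ready={A,B,D} → run D
t=6: ready={A,B,C} → run C
t=7: ready={A,B,C} → run C
t=8: ready={A,B} → run B
t=9: ready={A,B} → run B
t=10: ready={A} → run A
t=11: ready={A} → run A
t=12: ready={A} → run A
t=13: (idle)
t=14: (idle)
t=15: (idle)
t=16: (idle)
t=17: (idle)
t=18: (idle)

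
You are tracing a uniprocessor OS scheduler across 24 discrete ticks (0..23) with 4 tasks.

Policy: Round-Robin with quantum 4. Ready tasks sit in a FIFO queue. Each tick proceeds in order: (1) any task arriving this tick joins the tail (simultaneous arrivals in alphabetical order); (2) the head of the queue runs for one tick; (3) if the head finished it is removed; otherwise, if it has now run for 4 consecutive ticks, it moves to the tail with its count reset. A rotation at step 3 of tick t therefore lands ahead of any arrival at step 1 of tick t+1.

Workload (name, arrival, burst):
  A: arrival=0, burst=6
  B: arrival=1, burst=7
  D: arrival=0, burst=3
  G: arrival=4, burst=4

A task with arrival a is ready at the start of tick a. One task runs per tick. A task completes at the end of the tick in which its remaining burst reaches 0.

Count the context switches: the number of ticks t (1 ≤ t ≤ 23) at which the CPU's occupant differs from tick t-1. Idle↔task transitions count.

t=0: queue=[A,D] q_used=0 → run A
t=1: queue=[A,D,B] q_used=1 → run A
t=2: queue=[A,D,B] q_used=2 → run A
t=3: queue=[A,D,B] q_used=3 → run A
t=4: queue=[D,B,A,G] q_used=0 → run D
t=5: queue=[D,B,A,G] q_used=1 → run D
t=6: queue=[D,B,A,G] q_used=2 → run D
t=7: queue=[B,A,G] q_used=0 → run B
t=8: queue=[B,A,G] q_used=1 → run B
t=9: queue=[B,A,G] q_used=2 → run B
t=10: queue=[B,A,G] q_used=3 → run B
t=11: queue=[A,G,B] q_used=0 → run A
t=12: queue=[A,G,B] q_used=1 → run A
t=13: queue=[G,B] q_used=0 → run G
t=14: queue=[G,B] q_used=1 → run G
t=15: queue=[G,B] q_used=2 → run G
t=16: queue=[G,B] q_used=3 → run G
t=17: queue=[B] q_used=0 → run B
t=18: queue=[B] q_used=1 → run B
t=19: queue=[B] q_used=2 → run B
t=20: (idle)
t=21: (idle)
t=22: (idle)
t=23: (idle)

context switches = 6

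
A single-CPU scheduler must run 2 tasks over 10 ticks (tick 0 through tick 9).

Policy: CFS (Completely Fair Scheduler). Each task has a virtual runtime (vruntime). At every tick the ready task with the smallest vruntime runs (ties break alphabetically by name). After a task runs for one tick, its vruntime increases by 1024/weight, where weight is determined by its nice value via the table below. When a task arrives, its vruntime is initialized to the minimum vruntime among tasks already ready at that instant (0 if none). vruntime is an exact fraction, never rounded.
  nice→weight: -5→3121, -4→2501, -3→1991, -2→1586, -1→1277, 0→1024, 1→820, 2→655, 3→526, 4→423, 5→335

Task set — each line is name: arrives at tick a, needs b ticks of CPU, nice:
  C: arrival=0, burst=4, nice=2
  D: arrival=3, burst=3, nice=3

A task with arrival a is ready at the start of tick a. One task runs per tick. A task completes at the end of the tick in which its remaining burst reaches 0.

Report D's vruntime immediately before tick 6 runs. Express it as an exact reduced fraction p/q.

vruntime(D, start of tick 6) = 1478656/172265

t=0: vr[C=0] → run C
t=1: vr[C=1024/655] → run C
t=2: vr[C=2048/655] → run C
t=3: vr[C=3072/655 D=3072/655] → run C
t=4: vr[D=3072/655] → run D
t=5: vr[D=1143296/172265] → run D
t=6: vr[D=1478656/172265] → run D
t=7: (idle)
t=8: (idle)
t=9: (idle)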